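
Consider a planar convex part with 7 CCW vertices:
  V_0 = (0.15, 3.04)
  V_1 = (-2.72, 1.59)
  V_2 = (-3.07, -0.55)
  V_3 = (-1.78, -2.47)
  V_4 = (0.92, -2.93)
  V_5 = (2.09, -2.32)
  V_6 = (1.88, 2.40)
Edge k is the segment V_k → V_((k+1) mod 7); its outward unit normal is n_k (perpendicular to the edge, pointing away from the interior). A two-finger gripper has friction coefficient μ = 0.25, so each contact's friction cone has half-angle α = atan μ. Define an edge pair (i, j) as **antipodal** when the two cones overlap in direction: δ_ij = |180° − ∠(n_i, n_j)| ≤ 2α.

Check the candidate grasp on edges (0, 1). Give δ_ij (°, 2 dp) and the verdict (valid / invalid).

α = atan 0.25 = 14.04°;  2α = 28.07°
edge 0: e_0 = (-2.87, -1.45);  n_0 = (-0.4509, +0.8926)
edge 1: e_1 = (-0.35, -2.14);  n_1 = (-0.9869, +0.1614)
∠(n_0, n_1) = 53.91°
δ = |180° − 53.91°| = 126.09°
126.09° > 2α = 28.07°  →  invalid

δ = 126.09°, invalid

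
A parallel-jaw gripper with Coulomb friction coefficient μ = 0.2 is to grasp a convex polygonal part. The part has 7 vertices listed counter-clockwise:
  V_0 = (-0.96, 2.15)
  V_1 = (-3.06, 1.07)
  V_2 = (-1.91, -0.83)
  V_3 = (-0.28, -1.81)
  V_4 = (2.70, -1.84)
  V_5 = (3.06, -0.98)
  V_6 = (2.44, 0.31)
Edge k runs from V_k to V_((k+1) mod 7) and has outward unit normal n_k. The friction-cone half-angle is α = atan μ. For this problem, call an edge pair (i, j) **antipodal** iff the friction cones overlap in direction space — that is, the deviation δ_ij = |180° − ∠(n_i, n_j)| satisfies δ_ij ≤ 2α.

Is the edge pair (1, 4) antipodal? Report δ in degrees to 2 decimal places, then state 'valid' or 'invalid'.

δ = 53.90°, invalid

α = atan 0.2 = 11.31°;  2α = 22.62°
edge 1: e_1 = (+1.15, -1.90);  n_1 = (-0.8555, -0.5178)
edge 4: e_4 = (+0.36, +0.86);  n_4 = (+0.9224, -0.3861)
∠(n_1, n_4) = 126.10°
δ = |180° − 126.10°| = 53.90°
53.90° > 2α = 22.62°  →  invalid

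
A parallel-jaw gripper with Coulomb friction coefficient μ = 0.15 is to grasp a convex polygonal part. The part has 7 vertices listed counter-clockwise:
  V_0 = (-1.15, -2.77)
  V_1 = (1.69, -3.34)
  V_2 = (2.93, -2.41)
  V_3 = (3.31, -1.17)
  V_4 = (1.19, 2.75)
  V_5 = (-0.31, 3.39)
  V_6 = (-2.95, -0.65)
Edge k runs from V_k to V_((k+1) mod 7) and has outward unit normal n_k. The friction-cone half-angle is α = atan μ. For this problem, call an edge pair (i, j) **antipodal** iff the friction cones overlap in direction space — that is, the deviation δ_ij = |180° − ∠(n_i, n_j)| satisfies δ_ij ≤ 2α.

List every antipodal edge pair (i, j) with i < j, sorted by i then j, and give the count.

α = atan 0.15 = 8.53°;  2α = 17.06°
n_0 = (-0.1968, -0.9804)
n_1 = (+0.6000, -0.8000)
n_2 = (+0.9561, -0.2930)
n_3 = (+0.8796, +0.4757)
n_4 = (+0.3924, +0.9198)
n_5 = (-0.8371, +0.5470)
n_6 = (-0.7623, -0.6472)
  (0,1): δ = 131.78°  ·
  (0,2): δ = 95.69°  ·
  (0,3): δ = 50.25°  ·
  (0,4): δ = 11.76°  ✓
  (0,5): δ = 68.19°  ·
  (0,6): δ = 141.68°  ·
  (1,2): δ = 143.91°  ·
  (1,3): δ = 98.46°  ·
  (1,4): δ = 59.98°  ·
  (1,5): δ = 19.97°  ·
  (1,6): δ = 93.46°  ·
  (2,3): δ = 134.56°  ·
  (2,4): δ = 96.07°  ·
  (2,5): δ = 16.13°  ✓
  (2,6): δ = 57.37°  ·
  (3,4): δ = 141.51°  ·
  (3,5): δ = 61.57°  ·
  (3,6): δ = 11.93°  ✓
  (4,5): δ = 100.06°  ·
  (4,6): δ = 26.56°  ·
  (5,6): δ = 106.50°  ·
antipodal pairs: 3

count = 3; pairs: (0,4), (2,5), (3,6)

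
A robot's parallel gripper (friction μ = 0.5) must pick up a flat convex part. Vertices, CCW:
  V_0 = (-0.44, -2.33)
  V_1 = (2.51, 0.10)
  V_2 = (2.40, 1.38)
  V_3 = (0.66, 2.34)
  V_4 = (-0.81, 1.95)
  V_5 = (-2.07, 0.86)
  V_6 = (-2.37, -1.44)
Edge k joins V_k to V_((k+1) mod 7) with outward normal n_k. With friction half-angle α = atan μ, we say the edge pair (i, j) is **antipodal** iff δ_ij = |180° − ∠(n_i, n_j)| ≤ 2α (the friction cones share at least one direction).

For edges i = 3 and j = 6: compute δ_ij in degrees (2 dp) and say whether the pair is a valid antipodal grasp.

δ = 39.61°, valid

α = atan 0.5 = 26.57°;  2α = 53.13°
edge 3: e_3 = (-1.47, -0.39);  n_3 = (-0.2564, +0.9666)
edge 6: e_6 = (+1.93, -0.89);  n_6 = (-0.4188, -0.9081)
∠(n_3, n_6) = 140.39°
δ = |180° − 140.39°| = 39.61°
39.61° ≤ 2α = 53.13°  →  valid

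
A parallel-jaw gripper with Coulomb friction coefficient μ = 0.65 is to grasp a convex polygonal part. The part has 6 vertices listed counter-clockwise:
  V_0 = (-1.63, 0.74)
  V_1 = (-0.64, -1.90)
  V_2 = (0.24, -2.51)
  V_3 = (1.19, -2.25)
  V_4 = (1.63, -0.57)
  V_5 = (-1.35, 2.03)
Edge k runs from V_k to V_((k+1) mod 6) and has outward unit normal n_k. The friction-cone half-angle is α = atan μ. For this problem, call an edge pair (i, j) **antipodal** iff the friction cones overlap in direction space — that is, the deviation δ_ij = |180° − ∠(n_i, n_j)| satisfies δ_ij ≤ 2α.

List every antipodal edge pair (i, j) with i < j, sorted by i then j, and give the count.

count = 7; pairs: (0,3), (0,4), (1,4), (2,4), (2,5), (3,5), (4,5)

α = atan 0.65 = 33.02°;  2α = 66.05°
n_0 = (-0.9363, -0.3511)
n_1 = (-0.5697, -0.8219)
n_2 = (+0.2640, -0.9645)
n_3 = (+0.9674, -0.2534)
n_4 = (+0.6574, +0.7535)
n_5 = (-0.9772, +0.2121)
  (0,1): δ = 145.29°  ·
  (0,2): δ = 95.25°  ·
  (0,3): δ = 35.23°  ✓
  (0,4): δ = 28.34°  ✓
  (0,5): δ = 147.20°  ·
  (1,2): δ = 129.96°  ·
  (1,3): δ = 69.95°  ·
  (1,4): δ = 6.38°  ✓
  (1,5): δ = 112.48°  ·
  (2,3): δ = 119.98°  ·
  (2,4): δ = 56.41°  ✓
  (2,5): δ = 62.45°  ✓
  (3,4): δ = 116.43°  ·
  (3,5): δ = 2.43°  ✓
  (4,5): δ = 61.14°  ✓
antipodal pairs: 7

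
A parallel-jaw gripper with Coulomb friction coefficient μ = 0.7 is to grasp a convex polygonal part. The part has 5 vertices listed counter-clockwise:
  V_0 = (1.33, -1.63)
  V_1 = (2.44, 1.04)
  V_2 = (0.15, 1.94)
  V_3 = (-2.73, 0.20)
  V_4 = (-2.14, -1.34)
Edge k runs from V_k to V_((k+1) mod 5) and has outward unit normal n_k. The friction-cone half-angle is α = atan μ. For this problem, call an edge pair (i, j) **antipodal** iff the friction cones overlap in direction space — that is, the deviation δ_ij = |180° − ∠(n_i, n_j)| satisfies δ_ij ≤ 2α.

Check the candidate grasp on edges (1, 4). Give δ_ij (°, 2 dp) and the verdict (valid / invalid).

δ = 16.68°, valid

α = atan 0.7 = 34.99°;  2α = 69.98°
edge 1: e_1 = (-2.29, +0.90);  n_1 = (+0.3658, +0.9307)
edge 4: e_4 = (+3.47, -0.29);  n_4 = (-0.0833, -0.9965)
∠(n_1, n_4) = 163.32°
δ = |180° − 163.32°| = 16.68°
16.68° ≤ 2α = 69.98°  →  valid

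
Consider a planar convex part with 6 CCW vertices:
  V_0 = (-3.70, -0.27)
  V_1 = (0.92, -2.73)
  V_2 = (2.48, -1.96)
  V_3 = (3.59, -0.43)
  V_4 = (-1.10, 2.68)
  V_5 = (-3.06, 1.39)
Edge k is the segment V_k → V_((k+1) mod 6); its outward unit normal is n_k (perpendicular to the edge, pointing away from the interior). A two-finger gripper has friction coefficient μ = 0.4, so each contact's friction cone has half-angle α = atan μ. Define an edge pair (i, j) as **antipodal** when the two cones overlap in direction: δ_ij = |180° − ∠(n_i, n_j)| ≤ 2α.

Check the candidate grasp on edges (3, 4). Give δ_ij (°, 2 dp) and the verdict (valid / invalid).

δ = 113.10°, invalid

α = atan 0.4 = 21.80°;  2α = 43.60°
edge 3: e_3 = (-4.69, +3.11);  n_3 = (+0.5526, +0.8334)
edge 4: e_4 = (-1.96, -1.29);  n_4 = (-0.5498, +0.8353)
∠(n_3, n_4) = 66.90°
δ = |180° − 66.90°| = 113.10°
113.10° > 2α = 43.60°  →  invalid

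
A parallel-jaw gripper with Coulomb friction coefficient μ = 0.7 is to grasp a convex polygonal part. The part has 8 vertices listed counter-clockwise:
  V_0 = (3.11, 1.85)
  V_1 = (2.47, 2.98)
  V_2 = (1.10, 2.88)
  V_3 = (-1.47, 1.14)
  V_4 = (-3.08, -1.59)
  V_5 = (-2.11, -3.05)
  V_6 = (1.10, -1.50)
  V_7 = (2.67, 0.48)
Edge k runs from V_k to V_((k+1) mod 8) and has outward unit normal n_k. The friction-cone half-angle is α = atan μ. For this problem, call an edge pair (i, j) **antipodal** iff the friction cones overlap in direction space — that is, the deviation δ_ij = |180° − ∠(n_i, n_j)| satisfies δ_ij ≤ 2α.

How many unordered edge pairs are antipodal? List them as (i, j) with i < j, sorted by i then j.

count = 13; pairs: (0,3), (0,4), (1,4), (1,5), (1,6), (1,7), (2,5), (2,6), (2,7), (3,5), (3,6), (3,7), (4,7)

α = atan 0.7 = 34.99°;  2α = 69.98°
n_0 = (+0.8701, +0.4928)
n_1 = (-0.0728, +0.9973)
n_2 = (-0.5606, +0.8281)
n_3 = (-0.8614, +0.5080)
n_4 = (-0.8329, -0.5534)
n_5 = (+0.4348, -0.9005)
n_6 = (+0.7836, -0.6213)
n_7 = (+0.9521, -0.3058)
  (0,1): δ = 115.35°  ·
  (0,2): δ = 85.43°  ·
  (0,3): δ = 60.06°  ✓
  (0,4): δ = 4.07°  ✓
  (0,5): δ = 86.25°  ·
  (0,6): δ = 112.06°  ·
  (0,7): δ = 132.67°  ·
  (1,2): δ = 150.08°  ·
  (1,3): δ = 124.70°  ·
  (1,4): δ = 60.58°  ✓
  (1,5): δ = 21.60°  ✓
  (1,6): δ = 47.41°  ✓
  (1,7): δ = 68.02°  ✓
  (2,3): δ = 154.63°  ·
  (2,4): δ = 90.50°  ·
  (2,5): δ = 8.33°  ✓
  (2,6): δ = 17.49°  ✓
  (2,7): δ = 38.09°  ✓
  (3,4): δ = 115.87°  ·
  (3,5): δ = 33.70°  ✓
  (3,6): δ = 7.88°  ✓
  (3,7): δ = 12.72°  ✓
  (4,5): δ = 97.83°  ·
  (4,6): δ = 72.01°  ·
  (4,7): δ = 51.40°  ✓
  (5,6): δ = 154.19°  ·
  (5,7): δ = 133.58°  ·
  (6,7): δ = 159.39°  ·
antipodal pairs: 13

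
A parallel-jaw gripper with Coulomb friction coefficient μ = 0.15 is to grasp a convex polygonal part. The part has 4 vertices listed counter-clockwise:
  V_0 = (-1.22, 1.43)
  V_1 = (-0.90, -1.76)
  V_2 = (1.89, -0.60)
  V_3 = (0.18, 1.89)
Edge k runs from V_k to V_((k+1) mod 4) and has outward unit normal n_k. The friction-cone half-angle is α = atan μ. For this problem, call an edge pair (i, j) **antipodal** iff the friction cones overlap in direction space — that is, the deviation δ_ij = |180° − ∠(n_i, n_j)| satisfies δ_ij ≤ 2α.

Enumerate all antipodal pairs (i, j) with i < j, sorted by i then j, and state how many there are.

α = atan 0.15 = 8.53°;  2α = 17.06°
n_0 = (-0.9950, -0.0998)
n_1 = (+0.3839, -0.9234)
n_2 = (+0.8243, +0.5661)
n_3 = (-0.3122, +0.9500)
  (0,1): δ = 73.15°  ·
  (0,2): δ = 28.75°  ·
  (0,3): δ = 102.46°  ·
  (1,2): δ = 78.10°  ·
  (1,3): δ = 4.39°  ✓
  (2,3): δ = 106.29°  ·
antipodal pairs: 1

count = 1; pairs: (1,3)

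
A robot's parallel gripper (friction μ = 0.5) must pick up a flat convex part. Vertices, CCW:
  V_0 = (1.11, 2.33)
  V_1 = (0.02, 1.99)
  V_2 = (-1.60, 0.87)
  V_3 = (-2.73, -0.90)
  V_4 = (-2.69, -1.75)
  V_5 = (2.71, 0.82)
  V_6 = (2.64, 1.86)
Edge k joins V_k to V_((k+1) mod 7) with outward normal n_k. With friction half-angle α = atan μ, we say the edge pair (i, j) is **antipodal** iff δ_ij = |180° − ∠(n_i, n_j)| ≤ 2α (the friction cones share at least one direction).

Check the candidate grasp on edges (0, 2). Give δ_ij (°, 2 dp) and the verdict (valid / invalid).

α = atan 0.5 = 26.57°;  2α = 53.13°
edge 0: e_0 = (-1.09, -0.34);  n_0 = (-0.2978, +0.9546)
edge 2: e_2 = (-1.13, -1.77);  n_2 = (-0.8429, +0.5381)
∠(n_0, n_2) = 40.12°
δ = |180° − 40.12°| = 139.88°
139.88° > 2α = 53.13°  →  invalid

δ = 139.88°, invalid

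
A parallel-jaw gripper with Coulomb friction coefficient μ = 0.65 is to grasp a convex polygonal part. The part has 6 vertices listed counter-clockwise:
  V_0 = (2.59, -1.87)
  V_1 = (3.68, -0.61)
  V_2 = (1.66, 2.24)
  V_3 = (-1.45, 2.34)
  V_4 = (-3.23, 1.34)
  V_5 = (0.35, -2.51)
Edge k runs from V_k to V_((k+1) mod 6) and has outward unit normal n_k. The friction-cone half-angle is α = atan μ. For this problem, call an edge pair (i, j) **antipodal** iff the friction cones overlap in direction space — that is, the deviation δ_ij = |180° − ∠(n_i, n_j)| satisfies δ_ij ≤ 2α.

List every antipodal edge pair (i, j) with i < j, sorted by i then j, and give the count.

α = atan 0.65 = 33.02°;  2α = 66.05°
n_0 = (+0.7563, -0.6542)
n_1 = (+0.8159, +0.5783)
n_2 = (+0.0321, +0.9995)
n_3 = (-0.4898, +0.8718)
n_4 = (-0.7323, -0.6810)
n_5 = (+0.2747, -0.9615)
  (0,1): δ = 103.81°  ·
  (0,2): δ = 50.98°  ✓
  (0,3): δ = 19.81°  ✓
  (0,4): δ = 83.78°  ·
  (0,5): δ = 146.81°  ·
  (1,2): δ = 127.17°  ·
  (1,3): δ = 96.00°  ·
  (1,4): δ = 7.59°  ✓
  (1,5): δ = 70.62°  ·
  (2,3): δ = 148.83°  ·
  (2,4): δ = 45.24°  ✓
  (2,5): δ = 17.79°  ✓
  (3,4): δ = 76.41°  ·
  (3,5): δ = 13.38°  ✓
  (4,5): δ = 116.97°  ·
antipodal pairs: 6

count = 6; pairs: (0,2), (0,3), (1,4), (2,4), (2,5), (3,5)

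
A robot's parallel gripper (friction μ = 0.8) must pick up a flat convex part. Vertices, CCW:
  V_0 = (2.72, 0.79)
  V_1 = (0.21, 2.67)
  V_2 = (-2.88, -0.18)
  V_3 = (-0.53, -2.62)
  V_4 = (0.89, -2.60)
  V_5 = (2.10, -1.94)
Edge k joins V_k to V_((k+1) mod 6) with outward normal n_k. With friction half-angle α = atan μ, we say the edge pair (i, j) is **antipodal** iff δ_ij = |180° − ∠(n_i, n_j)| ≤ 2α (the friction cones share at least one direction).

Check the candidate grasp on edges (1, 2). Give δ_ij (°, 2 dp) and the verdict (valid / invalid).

α = atan 0.8 = 38.66°;  2α = 77.32°
edge 1: e_1 = (-3.09, -2.85);  n_1 = (-0.6780, +0.7351)
edge 2: e_2 = (+2.35, -2.44);  n_2 = (-0.7203, -0.6937)
∠(n_1, n_2) = 91.24°
δ = |180° − 91.24°| = 88.76°
88.76° > 2α = 77.32°  →  invalid

δ = 88.76°, invalid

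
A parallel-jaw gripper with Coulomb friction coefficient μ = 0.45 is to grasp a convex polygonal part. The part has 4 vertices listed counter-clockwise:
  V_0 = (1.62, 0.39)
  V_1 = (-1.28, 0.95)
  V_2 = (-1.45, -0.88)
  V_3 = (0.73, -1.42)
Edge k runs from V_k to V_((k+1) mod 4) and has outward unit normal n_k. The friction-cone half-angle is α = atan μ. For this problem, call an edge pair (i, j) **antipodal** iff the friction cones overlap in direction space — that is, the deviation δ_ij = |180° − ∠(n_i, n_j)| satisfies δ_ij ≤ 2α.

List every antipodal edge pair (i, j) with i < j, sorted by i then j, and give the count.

α = atan 0.45 = 24.23°;  2α = 48.46°
n_0 = (+0.1896, +0.9819)
n_1 = (-0.9957, +0.0925)
n_2 = (-0.2404, -0.9707)
n_3 = (+0.8974, -0.4413)
  (0,1): δ = 84.38°  ·
  (0,2): δ = 2.98°  ✓
  (0,3): δ = 74.75°  ·
  (1,2): δ = 98.61°  ·
  (1,3): δ = 20.88°  ✓
  (2,3): δ = 102.27°  ·
antipodal pairs: 2

count = 2; pairs: (0,2), (1,3)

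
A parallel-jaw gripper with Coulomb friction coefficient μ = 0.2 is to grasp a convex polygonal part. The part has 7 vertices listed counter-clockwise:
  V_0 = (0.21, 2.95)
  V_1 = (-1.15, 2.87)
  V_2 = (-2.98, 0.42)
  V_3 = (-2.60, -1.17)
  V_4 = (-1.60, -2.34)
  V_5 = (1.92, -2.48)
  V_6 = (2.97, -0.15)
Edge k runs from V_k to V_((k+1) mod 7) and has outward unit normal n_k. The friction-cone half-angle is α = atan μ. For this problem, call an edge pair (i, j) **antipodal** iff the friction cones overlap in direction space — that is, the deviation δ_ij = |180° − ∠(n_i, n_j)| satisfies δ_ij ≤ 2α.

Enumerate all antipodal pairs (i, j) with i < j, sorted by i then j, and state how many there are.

count = 3; pairs: (0,4), (1,5), (3,6)

α = atan 0.2 = 11.31°;  2α = 22.62°
n_0 = (-0.0587, +0.9983)
n_1 = (-0.8012, +0.5984)
n_2 = (-0.9726, -0.2324)
n_3 = (-0.7602, -0.6497)
n_4 = (-0.0397, -0.9992)
n_5 = (+0.9117, -0.4109)
n_6 = (+0.7469, +0.6650)
  (0,1): δ = 130.12°  ·
  (0,2): δ = 79.93°  ·
  (0,3): δ = 52.85°  ·
  (0,4): δ = 5.64°  ✓
  (0,5): δ = 62.38°  ·
  (0,6): δ = 128.31°  ·
  (1,2): δ = 129.80°  ·
  (1,3): δ = 102.72°  ·
  (1,4): δ = 55.52°  ·
  (1,5): δ = 12.50°  ✓
  (1,6): δ = 78.44°  ·
  (2,3): δ = 152.92°  ·
  (2,4): δ = 105.72°  ·
  (2,5): δ = 37.70°  ·
  (2,6): δ = 28.24°  ·
  (3,4): δ = 132.80°  ·
  (3,5): δ = 64.78°  ·
  (3,6): δ = 1.16°  ✓
  (4,5): δ = 111.98°  ·
  (4,6): δ = 46.04°  ·
  (5,6): δ = 114.06°  ·
antipodal pairs: 3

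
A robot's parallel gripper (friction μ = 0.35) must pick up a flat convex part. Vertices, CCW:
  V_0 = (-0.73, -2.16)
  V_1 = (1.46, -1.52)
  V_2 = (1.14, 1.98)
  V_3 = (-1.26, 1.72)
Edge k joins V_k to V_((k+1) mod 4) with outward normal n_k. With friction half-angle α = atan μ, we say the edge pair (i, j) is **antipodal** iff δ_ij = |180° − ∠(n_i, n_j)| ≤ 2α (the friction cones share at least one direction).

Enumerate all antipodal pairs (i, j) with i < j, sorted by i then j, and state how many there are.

count = 2; pairs: (0,2), (1,3)

α = atan 0.35 = 19.29°;  2α = 38.58°
n_0 = (+0.2805, -0.9599)
n_1 = (+0.9958, +0.0910)
n_2 = (-0.1077, +0.9942)
n_3 = (-0.9908, -0.1353)
  (0,1): δ = 101.07°  ·
  (0,2): δ = 10.11°  ✓
  (0,3): δ = 81.49°  ·
  (1,2): δ = 89.04°  ·
  (1,3): δ = 2.55°  ✓
  (2,3): δ = 88.40°  ·
antipodal pairs: 2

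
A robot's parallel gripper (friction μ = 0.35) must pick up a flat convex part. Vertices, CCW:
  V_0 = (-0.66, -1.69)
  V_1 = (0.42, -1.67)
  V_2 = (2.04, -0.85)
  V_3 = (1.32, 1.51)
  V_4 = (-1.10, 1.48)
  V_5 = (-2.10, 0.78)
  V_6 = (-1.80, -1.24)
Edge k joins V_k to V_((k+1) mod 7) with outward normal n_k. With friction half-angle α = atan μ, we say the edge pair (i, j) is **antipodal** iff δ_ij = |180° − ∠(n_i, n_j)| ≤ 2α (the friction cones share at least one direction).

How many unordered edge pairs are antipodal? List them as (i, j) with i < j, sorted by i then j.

count = 6; pairs: (0,3), (0,4), (1,3), (1,4), (2,5), (3,6)

α = atan 0.35 = 19.29°;  2α = 38.58°
n_0 = (+0.0185, -0.9998)
n_1 = (+0.4516, -0.8922)
n_2 = (+0.9565, +0.2918)
n_3 = (-0.0124, +0.9999)
n_4 = (-0.5735, +0.8192)
n_5 = (-0.9892, -0.1469)
n_6 = (-0.3672, -0.9302)
  (0,1): δ = 154.21°  ·
  (0,2): δ = 74.09°  ·
  (0,3): δ = 0.35°  ✓
  (0,4): δ = 33.93°  ✓
  (0,5): δ = 97.39°  ·
  (0,6): δ = 157.40°  ·
  (1,2): δ = 99.88°  ·
  (1,3): δ = 26.14°  ✓
  (1,4): δ = 8.14°  ✓
  (1,5): δ = 71.60°  ·
  (1,6): δ = 131.61°  ·
  (2,3): δ = 106.26°  ·
  (2,4): δ = 71.97°  ·
  (2,5): δ = 8.52°  ✓
  (2,6): δ = 51.49°  ·
  (3,4): δ = 145.72°  ·
  (3,5): δ = 82.26°  ·
  (3,6): δ = 22.25°  ✓
  (4,5): δ = 116.54°  ·
  (4,6): δ = 56.53°  ·
  (5,6): δ = 119.99°  ·
antipodal pairs: 6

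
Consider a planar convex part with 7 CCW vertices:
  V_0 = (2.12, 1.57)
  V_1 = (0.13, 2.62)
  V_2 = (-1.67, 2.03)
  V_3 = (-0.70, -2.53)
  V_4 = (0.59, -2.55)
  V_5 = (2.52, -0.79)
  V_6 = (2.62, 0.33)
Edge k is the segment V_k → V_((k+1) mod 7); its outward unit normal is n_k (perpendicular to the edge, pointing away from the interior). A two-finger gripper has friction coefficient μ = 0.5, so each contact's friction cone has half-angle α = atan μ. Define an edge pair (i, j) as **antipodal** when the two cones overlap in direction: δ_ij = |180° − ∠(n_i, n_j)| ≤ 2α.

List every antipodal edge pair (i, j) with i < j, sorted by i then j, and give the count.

count = 6; pairs: (0,2), (0,3), (1,3), (1,4), (2,5), (2,6)

α = atan 0.5 = 26.57°;  2α = 53.13°
n_0 = (+0.4667, +0.8844)
n_1 = (-0.3115, +0.9503)
n_2 = (-0.9781, -0.2081)
n_3 = (-0.0155, -0.9999)
n_4 = (+0.6738, -0.7389)
n_5 = (+0.9960, -0.0889)
n_6 = (+0.9274, +0.3740)
  (0,1): δ = 134.03°  ·
  (0,2): δ = 50.17°  ✓
  (0,3): δ = 26.93°  ✓
  (0,4): δ = 70.18°  ·
  (0,5): δ = 112.72°  ·
  (0,6): δ = 139.78°  ·
  (1,2): δ = 96.14°  ·
  (1,3): δ = 19.04°  ✓
  (1,4): δ = 24.21°  ✓
  (1,5): δ = 66.75°  ·
  (1,6): δ = 93.81°  ·
  (2,3): δ = 102.90°  ·
  (2,4): δ = 59.65°  ·
  (2,5): δ = 17.11°  ✓
  (2,6): δ = 9.95°  ✓
  (3,4): δ = 136.75°  ·
  (3,5): δ = 94.21°  ·
  (3,6): δ = 67.15°  ·
  (4,5): δ = 137.46°  ·
  (4,6): δ = 110.40°  ·
  (5,6): δ = 152.94°  ·
antipodal pairs: 6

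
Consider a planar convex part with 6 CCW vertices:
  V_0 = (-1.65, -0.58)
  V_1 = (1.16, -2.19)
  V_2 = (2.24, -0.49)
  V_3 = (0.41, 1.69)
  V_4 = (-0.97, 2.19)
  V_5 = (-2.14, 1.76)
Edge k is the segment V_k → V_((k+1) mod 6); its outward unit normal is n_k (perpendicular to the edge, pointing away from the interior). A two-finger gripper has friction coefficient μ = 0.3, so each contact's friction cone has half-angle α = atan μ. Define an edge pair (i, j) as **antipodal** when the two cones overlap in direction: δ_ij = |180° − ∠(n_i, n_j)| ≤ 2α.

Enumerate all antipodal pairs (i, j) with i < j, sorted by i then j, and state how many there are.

α = atan 0.3 = 16.70°;  2α = 33.40°
n_0 = (-0.4971, -0.8677)
n_1 = (+0.8441, -0.5362)
n_2 = (+0.7659, +0.6429)
n_3 = (+0.3406, +0.9402)
n_4 = (-0.3450, +0.9386)
n_5 = (-0.9788, -0.2050)
  (0,1): δ = 92.62°  ·
  (0,2): δ = 20.18°  ✓
  (0,3): δ = 9.89°  ✓
  (0,4): δ = 49.99°  ·
  (0,5): δ = 131.64°  ·
  (1,2): δ = 107.56°  ·
  (1,3): δ = 77.49°  ·
  (1,4): δ = 37.39°  ·
  (1,5): δ = 44.25°  ·
  (2,3): δ = 149.93°  ·
  (2,4): δ = 109.83°  ·
  (2,5): δ = 28.18°  ✓
  (3,4): δ = 139.90°  ·
  (3,5): δ = 58.26°  ·
  (4,5): δ = 98.35°  ·
antipodal pairs: 3

count = 3; pairs: (0,2), (0,3), (2,5)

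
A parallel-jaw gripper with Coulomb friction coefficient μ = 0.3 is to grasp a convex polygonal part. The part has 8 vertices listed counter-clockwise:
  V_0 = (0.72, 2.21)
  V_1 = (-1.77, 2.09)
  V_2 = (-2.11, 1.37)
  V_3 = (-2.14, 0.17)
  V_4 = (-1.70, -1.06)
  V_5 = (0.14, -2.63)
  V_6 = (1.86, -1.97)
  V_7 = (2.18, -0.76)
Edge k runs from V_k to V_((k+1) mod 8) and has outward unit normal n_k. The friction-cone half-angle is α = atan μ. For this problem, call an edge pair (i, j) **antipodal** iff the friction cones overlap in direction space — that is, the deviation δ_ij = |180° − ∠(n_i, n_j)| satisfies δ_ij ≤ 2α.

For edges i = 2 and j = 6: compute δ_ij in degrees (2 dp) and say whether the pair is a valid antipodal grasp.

α = atan 0.3 = 16.70°;  2α = 33.40°
edge 2: e_2 = (-0.03, -1.20);  n_2 = (-0.9997, +0.0250)
edge 6: e_6 = (+0.32, +1.21);  n_6 = (+0.9668, -0.2557)
∠(n_2, n_6) = 166.62°
δ = |180° − 166.62°| = 13.38°
13.38° ≤ 2α = 33.40°  →  valid

δ = 13.38°, valid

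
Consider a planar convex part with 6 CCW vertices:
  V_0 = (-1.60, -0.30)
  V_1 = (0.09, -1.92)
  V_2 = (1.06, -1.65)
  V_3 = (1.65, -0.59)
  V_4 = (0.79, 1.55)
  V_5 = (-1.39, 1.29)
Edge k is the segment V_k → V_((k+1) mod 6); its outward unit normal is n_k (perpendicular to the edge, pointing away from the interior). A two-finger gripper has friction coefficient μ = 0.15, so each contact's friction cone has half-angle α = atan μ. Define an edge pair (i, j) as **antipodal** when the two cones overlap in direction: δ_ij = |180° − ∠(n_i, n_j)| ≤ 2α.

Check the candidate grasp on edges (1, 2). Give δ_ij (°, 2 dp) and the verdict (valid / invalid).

α = atan 0.15 = 8.53°;  2α = 17.06°
edge 1: e_1 = (+0.97, +0.27);  n_1 = (+0.2682, -0.9634)
edge 2: e_2 = (+0.59, +1.06);  n_2 = (+0.8738, -0.4863)
∠(n_1, n_2) = 45.34°
δ = |180° − 45.34°| = 134.66°
134.66° > 2α = 17.06°  →  invalid

δ = 134.66°, invalid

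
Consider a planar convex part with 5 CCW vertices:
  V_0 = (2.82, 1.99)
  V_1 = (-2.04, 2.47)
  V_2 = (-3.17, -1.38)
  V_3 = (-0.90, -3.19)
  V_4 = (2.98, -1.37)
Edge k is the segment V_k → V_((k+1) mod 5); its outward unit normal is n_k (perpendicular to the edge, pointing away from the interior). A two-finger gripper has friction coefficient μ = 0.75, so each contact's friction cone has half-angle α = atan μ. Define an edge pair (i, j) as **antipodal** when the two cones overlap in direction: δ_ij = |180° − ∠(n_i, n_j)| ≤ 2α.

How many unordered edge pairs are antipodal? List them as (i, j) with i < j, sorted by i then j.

α = atan 0.75 = 36.87°;  2α = 73.74°
n_0 = (+0.0983, +0.9952)
n_1 = (-0.9595, +0.2816)
n_2 = (-0.6234, -0.7819)
n_3 = (+0.4247, -0.9053)
n_4 = (+0.9989, +0.0476)
  (0,1): δ = 100.72°  ·
  (0,2): δ = 32.93°  ✓
  (0,3): δ = 30.77°  ✓
  (0,4): δ = 98.37°  ·
  (1,2): δ = 112.21°  ·
  (1,3): δ = 48.51°  ✓
  (1,4): δ = 19.08°  ✓
  (2,3): δ = 116.30°  ·
  (2,4): δ = 48.71°  ✓
  (3,4): δ = 112.40°  ·
antipodal pairs: 5

count = 5; pairs: (0,2), (0,3), (1,3), (1,4), (2,4)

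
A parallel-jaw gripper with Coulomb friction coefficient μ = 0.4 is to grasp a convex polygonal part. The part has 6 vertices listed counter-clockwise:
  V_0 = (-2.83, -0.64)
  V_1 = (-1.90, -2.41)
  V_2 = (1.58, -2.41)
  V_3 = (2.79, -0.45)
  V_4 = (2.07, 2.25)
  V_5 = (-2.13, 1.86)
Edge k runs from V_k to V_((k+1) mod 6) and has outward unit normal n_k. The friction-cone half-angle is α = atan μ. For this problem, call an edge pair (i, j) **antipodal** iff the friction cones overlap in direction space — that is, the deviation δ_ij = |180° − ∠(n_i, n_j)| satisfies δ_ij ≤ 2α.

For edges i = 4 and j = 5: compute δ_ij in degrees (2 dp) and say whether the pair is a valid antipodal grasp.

α = atan 0.4 = 21.80°;  2α = 43.60°
edge 4: e_4 = (-4.20, -0.39);  n_4 = (-0.0925, +0.9957)
edge 5: e_5 = (-0.70, -2.50);  n_5 = (-0.9630, +0.2696)
∠(n_4, n_5) = 69.05°
δ = |180° − 69.05°| = 110.95°
110.95° > 2α = 43.60°  →  invalid

δ = 110.95°, invalid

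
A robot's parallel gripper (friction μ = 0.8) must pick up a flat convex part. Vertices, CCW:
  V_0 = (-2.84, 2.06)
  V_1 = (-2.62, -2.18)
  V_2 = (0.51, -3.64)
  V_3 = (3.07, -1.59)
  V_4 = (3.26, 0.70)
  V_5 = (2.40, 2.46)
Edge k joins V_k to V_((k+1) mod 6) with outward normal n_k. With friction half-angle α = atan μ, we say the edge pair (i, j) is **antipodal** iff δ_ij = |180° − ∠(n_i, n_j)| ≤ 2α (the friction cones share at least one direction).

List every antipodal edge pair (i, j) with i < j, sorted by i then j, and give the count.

α = atan 0.8 = 38.66°;  2α = 77.32°
n_0 = (-0.9987, -0.0518)
n_1 = (-0.4227, -0.9063)
n_2 = (+0.6251, -0.7806)
n_3 = (+0.9966, -0.0827)
n_4 = (+0.8985, +0.4390)
n_5 = (-0.0761, +0.9971)
  (0,1): δ = 117.98°  ·
  (0,2): δ = 54.28°  ✓
  (0,3): δ = 7.71°  ✓
  (0,4): δ = 23.07°  ✓
  (0,5): δ = 91.40°  ·
  (1,2): δ = 116.31°  ·
  (1,3): δ = 69.74°  ✓
  (1,4): δ = 38.95°  ✓
  (1,5): δ = 29.37°  ✓
  (2,3): δ = 133.43°  ·
  (2,4): δ = 102.65°  ·
  (2,5): δ = 34.32°  ✓
  (3,4): δ = 149.22°  ·
  (3,5): δ = 80.89°  ·
  (4,5): δ = 111.68°  ·
antipodal pairs: 7

count = 7; pairs: (0,2), (0,3), (0,4), (1,3), (1,4), (1,5), (2,5)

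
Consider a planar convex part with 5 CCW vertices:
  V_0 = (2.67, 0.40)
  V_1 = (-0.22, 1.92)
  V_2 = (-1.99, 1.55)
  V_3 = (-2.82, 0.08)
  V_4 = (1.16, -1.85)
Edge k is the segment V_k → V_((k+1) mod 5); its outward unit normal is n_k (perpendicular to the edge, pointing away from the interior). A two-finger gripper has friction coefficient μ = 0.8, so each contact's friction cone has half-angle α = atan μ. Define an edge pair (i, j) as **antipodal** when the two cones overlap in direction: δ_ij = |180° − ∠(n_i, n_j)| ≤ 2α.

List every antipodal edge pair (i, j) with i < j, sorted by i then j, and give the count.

α = atan 0.8 = 38.66°;  2α = 77.32°
n_0 = (+0.4655, +0.8851)
n_1 = (-0.2046, +0.9788)
n_2 = (-0.8708, +0.4917)
n_3 = (-0.4363, -0.8998)
n_4 = (+0.8303, -0.5573)
  (0,1): δ = 140.45°  ·
  (0,2): δ = 91.71°  ·
  (0,3): δ = 1.87°  ✓
  (0,4): δ = 83.88°  ·
  (1,2): δ = 131.26°  ·
  (1,3): δ = 37.68°  ✓
  (1,4): δ = 44.33°  ✓
  (2,3): δ = 86.42°  ·
  (2,4): δ = 4.42°  ✓
  (3,4): δ = 98.00°  ·
antipodal pairs: 4

count = 4; pairs: (0,3), (1,3), (1,4), (2,4)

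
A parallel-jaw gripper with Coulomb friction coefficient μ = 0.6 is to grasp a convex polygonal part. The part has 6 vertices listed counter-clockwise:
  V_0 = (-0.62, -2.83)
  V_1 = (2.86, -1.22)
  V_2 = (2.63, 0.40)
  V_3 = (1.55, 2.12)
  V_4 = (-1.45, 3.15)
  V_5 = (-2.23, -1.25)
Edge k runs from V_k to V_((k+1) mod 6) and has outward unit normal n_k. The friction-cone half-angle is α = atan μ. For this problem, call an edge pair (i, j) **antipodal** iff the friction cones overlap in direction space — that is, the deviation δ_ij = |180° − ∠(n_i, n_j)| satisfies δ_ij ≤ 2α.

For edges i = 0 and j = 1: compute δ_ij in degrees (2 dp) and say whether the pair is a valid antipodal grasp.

δ = 106.75°, invalid

α = atan 0.6 = 30.96°;  2α = 61.93°
edge 0: e_0 = (+3.48, +1.61);  n_0 = (+0.4199, -0.9076)
edge 1: e_1 = (-0.23, +1.62);  n_1 = (+0.9901, +0.1406)
∠(n_0, n_1) = 73.25°
δ = |180° − 73.25°| = 106.75°
106.75° > 2α = 61.93°  →  invalid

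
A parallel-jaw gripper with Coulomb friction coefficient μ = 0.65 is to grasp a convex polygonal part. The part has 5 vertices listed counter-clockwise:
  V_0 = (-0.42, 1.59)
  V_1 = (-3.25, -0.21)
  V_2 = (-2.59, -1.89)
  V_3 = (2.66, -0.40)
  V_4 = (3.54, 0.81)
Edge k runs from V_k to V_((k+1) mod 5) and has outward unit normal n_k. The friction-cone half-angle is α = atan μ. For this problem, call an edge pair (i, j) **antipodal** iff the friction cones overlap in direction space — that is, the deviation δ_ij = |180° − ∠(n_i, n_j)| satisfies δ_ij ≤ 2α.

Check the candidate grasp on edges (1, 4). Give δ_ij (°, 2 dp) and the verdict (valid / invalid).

α = atan 0.65 = 33.02°;  2α = 66.05°
edge 1: e_1 = (+0.66, -1.68);  n_1 = (-0.9308, -0.3657)
edge 4: e_4 = (-3.96, +0.78);  n_4 = (+0.1933, +0.9811)
∠(n_1, n_4) = 122.59°
δ = |180° − 122.59°| = 57.41°
57.41° ≤ 2α = 66.05°  →  valid

δ = 57.41°, valid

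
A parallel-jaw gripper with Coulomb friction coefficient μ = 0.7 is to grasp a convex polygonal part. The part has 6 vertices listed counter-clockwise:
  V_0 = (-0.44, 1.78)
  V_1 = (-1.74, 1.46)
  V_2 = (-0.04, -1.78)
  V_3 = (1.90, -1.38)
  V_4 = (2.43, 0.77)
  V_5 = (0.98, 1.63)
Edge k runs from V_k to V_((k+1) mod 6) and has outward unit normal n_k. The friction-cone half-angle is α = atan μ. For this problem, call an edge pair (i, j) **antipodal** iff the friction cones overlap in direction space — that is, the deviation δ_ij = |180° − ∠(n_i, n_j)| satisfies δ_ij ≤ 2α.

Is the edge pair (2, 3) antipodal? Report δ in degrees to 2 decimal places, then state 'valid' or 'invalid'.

δ = 115.50°, invalid

α = atan 0.7 = 34.99°;  2α = 69.98°
edge 2: e_2 = (+1.94, +0.40);  n_2 = (+0.2019, -0.9794)
edge 3: e_3 = (+0.53, +2.15);  n_3 = (+0.9709, -0.2393)
∠(n_2, n_3) = 64.50°
δ = |180° − 64.50°| = 115.50°
115.50° > 2α = 69.98°  →  invalid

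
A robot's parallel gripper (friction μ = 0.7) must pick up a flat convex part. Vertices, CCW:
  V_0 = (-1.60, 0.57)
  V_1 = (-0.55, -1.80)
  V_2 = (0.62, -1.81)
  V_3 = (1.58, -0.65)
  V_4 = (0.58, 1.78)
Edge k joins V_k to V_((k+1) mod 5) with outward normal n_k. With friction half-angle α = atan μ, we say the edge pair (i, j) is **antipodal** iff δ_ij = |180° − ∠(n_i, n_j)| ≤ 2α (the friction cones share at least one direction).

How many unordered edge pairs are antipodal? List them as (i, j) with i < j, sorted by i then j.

α = atan 0.7 = 34.99°;  2α = 69.98°
n_0 = (-0.9143, -0.4051)
n_1 = (-0.0085, -1.0000)
n_2 = (+0.7704, -0.6376)
n_3 = (+0.9248, +0.3806)
n_4 = (-0.4853, +0.8743)
  (0,1): δ = 114.38°  ·
  (0,2): δ = 63.51°  ✓
  (0,3): δ = 1.53°  ✓
  (0,4): δ = 95.14°  ·
  (1,2): δ = 129.12°  ·
  (1,3): δ = 67.14°  ✓
  (1,4): δ = 29.52°  ✓
  (2,3): δ = 118.02°  ·
  (2,4): δ = 21.36°  ✓
  (3,4): δ = 83.34°  ·
antipodal pairs: 5

count = 5; pairs: (0,2), (0,3), (1,3), (1,4), (2,4)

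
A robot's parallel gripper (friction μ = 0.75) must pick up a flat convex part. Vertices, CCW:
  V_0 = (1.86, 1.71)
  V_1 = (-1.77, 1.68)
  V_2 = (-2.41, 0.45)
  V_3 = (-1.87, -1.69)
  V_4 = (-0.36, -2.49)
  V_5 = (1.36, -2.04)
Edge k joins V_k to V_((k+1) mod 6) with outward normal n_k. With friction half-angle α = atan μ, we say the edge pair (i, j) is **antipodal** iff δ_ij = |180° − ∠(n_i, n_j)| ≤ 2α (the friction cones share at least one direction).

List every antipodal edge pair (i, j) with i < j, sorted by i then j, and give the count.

count = 6; pairs: (0,3), (0,4), (1,4), (1,5), (2,5), (3,5)

α = atan 0.75 = 36.87°;  2α = 73.74°
n_0 = (-0.0083, +1.0000)
n_1 = (-0.8871, +0.4616)
n_2 = (-0.9696, -0.2447)
n_3 = (-0.4682, -0.8836)
n_4 = (+0.2531, -0.9674)
n_5 = (+0.9912, -0.1322)
  (0,1): δ = 117.96°  ·
  (0,2): δ = 76.31°  ·
  (0,3): δ = 28.39°  ✓
  (0,4): δ = 14.19°  ✓
  (0,5): δ = 81.93°  ·
  (1,2): δ = 138.35°  ·
  (1,3): δ = 90.43°  ·
  (1,4): δ = 47.85°  ✓
  (1,5): δ = 19.89°  ✓
  (2,3): δ = 132.08°  ·
  (2,4): δ = 89.50°  ·
  (2,5): δ = 21.76°  ✓
  (3,4): δ = 137.42°  ·
  (3,5): δ = 69.68°  ✓
  (4,5): δ = 112.26°  ·
antipodal pairs: 6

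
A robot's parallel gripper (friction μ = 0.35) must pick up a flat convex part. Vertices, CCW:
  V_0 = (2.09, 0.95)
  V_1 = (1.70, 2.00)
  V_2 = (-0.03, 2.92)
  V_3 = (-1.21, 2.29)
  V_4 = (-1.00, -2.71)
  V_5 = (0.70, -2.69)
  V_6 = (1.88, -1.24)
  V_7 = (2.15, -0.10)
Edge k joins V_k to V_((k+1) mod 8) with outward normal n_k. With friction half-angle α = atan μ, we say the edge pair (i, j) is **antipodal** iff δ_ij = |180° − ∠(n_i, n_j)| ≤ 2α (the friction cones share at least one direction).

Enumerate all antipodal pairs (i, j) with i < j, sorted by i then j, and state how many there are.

count = 6; pairs: (0,3), (1,4), (2,4), (2,5), (3,6), (3,7)

α = atan 0.35 = 19.29°;  2α = 38.58°
n_0 = (+0.9374, +0.3482)
n_1 = (+0.4695, +0.8829)
n_2 = (-0.4710, +0.8821)
n_3 = (-0.9991, -0.0420)
n_4 = (+0.0118, -0.9999)
n_5 = (+0.7756, -0.6312)
n_6 = (+0.9731, -0.2305)
n_7 = (+0.9984, +0.0570)
  (0,1): δ = 138.38°  ·
  (0,2): δ = 82.28°  ·
  (0,3): δ = 17.97°  ✓
  (0,4): δ = 70.30°  ·
  (0,5): δ = 120.49°  ·
  (0,6): δ = 146.30°  ·
  (0,7): δ = 162.89°  ·
  (1,2): δ = 123.90°  ·
  (1,3): δ = 59.59°  ·
  (1,4): δ = 28.68°  ✓
  (1,5): δ = 78.87°  ·
  (1,6): δ = 104.68°  ·
  (1,7): δ = 121.27°  ·
  (2,3): δ = 115.69°  ·
  (2,4): δ = 27.42°  ✓
  (2,5): δ = 22.76°  ✓
  (2,6): δ = 48.58°  ·
  (2,7): δ = 65.17°  ·
  (3,4): δ = 91.73°  ·
  (3,5): δ = 41.54°  ·
  (3,6): δ = 15.73°  ✓
  (3,7): δ = 0.87°  ✓
  (4,5): δ = 129.81°  ·
  (4,6): δ = 104.00°  ·
  (4,7): δ = 87.40°  ·
  (5,6): δ = 154.19°  ·
  (5,7): δ = 137.59°  ·
  (6,7): δ = 163.40°  ·
antipodal pairs: 6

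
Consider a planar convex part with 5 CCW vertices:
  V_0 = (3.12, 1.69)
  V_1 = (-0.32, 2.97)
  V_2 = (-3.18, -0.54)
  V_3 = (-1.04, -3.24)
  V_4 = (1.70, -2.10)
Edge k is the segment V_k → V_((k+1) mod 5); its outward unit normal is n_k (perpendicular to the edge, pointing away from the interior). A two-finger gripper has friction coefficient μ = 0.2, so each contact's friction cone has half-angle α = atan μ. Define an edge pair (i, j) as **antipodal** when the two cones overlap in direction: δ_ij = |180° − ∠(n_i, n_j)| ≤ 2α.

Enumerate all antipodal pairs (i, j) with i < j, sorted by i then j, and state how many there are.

α = atan 0.2 = 11.31°;  2α = 22.62°
n_0 = (+0.3487, +0.9372)
n_1 = (-0.7752, +0.6317)
n_2 = (-0.7837, -0.6211)
n_3 = (+0.3841, -0.9233)
n_4 = (+0.9364, -0.3509)
  (0,1): δ = 108.76°  ·
  (0,2): δ = 31.19°  ·
  (0,3): δ = 43.00°  ·
  (0,4): δ = 89.87°  ·
  (1,2): δ = 102.43°  ·
  (1,3): δ = 28.24°  ·
  (1,4): δ = 18.63°  ✓
  (2,3): δ = 105.81°  ·
  (2,4): δ = 58.94°  ·
  (3,4): δ = 133.13°  ·
antipodal pairs: 1

count = 1; pairs: (1,4)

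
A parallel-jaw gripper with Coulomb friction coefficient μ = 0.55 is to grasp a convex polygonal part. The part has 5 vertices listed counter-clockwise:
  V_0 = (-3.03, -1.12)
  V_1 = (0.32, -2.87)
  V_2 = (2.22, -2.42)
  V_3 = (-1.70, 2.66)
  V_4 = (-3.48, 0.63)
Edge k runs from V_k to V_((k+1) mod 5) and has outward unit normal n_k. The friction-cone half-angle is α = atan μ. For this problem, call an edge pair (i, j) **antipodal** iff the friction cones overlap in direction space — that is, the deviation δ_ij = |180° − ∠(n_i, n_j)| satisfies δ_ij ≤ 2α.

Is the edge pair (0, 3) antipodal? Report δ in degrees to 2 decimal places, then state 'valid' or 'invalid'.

δ = 76.34°, invalid

α = atan 0.55 = 28.81°;  2α = 57.62°
edge 0: e_0 = (+3.35, -1.75);  n_0 = (-0.4630, -0.8863)
edge 3: e_3 = (-1.78, -2.03);  n_3 = (-0.7519, +0.6593)
∠(n_0, n_3) = 103.66°
δ = |180° − 103.66°| = 76.34°
76.34° > 2α = 57.62°  →  invalid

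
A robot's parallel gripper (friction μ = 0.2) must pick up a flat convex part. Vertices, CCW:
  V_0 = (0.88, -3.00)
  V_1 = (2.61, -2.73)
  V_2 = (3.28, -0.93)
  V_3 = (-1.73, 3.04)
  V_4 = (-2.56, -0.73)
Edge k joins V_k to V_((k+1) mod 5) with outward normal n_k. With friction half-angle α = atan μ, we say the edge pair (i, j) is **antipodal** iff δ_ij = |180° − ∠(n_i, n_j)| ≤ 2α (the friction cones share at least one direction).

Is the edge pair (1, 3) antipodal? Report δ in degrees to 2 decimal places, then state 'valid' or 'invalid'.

δ = 8.00°, valid

α = atan 0.2 = 11.31°;  2α = 22.62°
edge 1: e_1 = (+0.67, +1.80);  n_1 = (+0.9372, -0.3488)
edge 3: e_3 = (-0.83, -3.77);  n_3 = (-0.9766, +0.2150)
∠(n_1, n_3) = 172.00°
δ = |180° − 172.00°| = 8.00°
8.00° ≤ 2α = 22.62°  →  valid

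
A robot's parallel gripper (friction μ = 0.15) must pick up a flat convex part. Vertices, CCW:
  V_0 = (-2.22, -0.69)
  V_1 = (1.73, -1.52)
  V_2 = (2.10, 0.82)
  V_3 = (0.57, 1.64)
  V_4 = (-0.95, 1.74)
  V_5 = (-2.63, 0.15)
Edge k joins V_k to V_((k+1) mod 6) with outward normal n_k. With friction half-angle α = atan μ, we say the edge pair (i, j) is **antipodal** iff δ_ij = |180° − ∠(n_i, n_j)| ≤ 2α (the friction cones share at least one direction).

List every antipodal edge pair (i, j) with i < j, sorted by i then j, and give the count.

α = atan 0.15 = 8.53°;  2α = 17.06°
n_0 = (-0.2056, -0.9786)
n_1 = (+0.9877, -0.1562)
n_2 = (+0.4724, +0.8814)
n_3 = (+0.0656, +0.9978)
n_4 = (-0.6874, +0.7263)
n_5 = (-0.8987, -0.4386)
  (0,1): δ = 87.12°  ·
  (0,2): δ = 16.32°  ✓
  (0,3): δ = 8.10°  ✓
  (0,4): δ = 55.29°  ·
  (0,5): δ = 127.88°  ·
  (1,2): δ = 109.20°  ·
  (1,3): δ = 84.78°  ·
  (1,4): δ = 37.59°  ·
  (1,5): δ = 35.00°  ·
  (2,3): δ = 155.58°  ·
  (2,4): δ = 108.39°  ·
  (2,5): δ = 35.79°  ·
  (3,4): δ = 132.81°  ·
  (3,5): δ = 60.22°  ·
  (4,5): δ = 107.41°  ·
antipodal pairs: 2

count = 2; pairs: (0,2), (0,3)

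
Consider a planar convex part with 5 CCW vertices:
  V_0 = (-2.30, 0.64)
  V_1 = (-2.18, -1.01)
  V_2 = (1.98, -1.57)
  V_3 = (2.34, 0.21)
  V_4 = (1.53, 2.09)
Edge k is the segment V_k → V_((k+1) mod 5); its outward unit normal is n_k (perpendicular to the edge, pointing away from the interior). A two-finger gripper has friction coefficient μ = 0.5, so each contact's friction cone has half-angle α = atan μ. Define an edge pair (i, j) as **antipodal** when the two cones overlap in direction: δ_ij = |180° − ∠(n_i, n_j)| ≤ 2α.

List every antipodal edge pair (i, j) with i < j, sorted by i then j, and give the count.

α = atan 0.5 = 26.57°;  2α = 53.13°
n_0 = (-0.9974, -0.0725)
n_1 = (-0.1334, -0.9911)
n_2 = (+0.9802, -0.1982)
n_3 = (+0.9184, +0.3957)
n_4 = (-0.3541, +0.9352)
  (0,1): δ = 101.83°  ·
  (0,2): δ = 15.59°  ✓
  (0,3): δ = 19.15°  ✓
  (0,4): δ = 106.58°  ·
  (1,2): δ = 93.77°  ·
  (1,3): δ = 59.02°  ·
  (1,4): δ = 28.40°  ✓
  (2,3): δ = 145.26°  ·
  (2,4): δ = 57.83°  ·
  (3,4): δ = 92.57°  ·
antipodal pairs: 3

count = 3; pairs: (0,2), (0,3), (1,4)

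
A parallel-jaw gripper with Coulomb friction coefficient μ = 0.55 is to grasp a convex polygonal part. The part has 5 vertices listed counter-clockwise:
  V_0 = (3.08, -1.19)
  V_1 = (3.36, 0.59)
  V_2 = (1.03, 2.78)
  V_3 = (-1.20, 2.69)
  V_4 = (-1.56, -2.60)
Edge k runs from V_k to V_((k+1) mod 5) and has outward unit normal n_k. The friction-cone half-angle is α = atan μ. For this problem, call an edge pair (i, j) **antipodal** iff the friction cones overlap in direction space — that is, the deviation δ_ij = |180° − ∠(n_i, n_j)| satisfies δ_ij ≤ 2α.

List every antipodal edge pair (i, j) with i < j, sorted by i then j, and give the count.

α = atan 0.55 = 28.81°;  2α = 57.62°
n_0 = (+0.9879, -0.1554)
n_1 = (+0.6849, +0.7287)
n_2 = (-0.0403, +0.9992)
n_3 = (-0.9977, +0.0679)
n_4 = (+0.2908, -0.9568)
  (0,1): δ = 124.29°  ·
  (0,2): δ = 78.75°  ·
  (0,3): δ = 5.05°  ✓
  (0,4): δ = 115.84°  ·
  (1,2): δ = 134.46°  ·
  (1,3): δ = 50.67°  ✓
  (1,4): δ = 60.13°  ·
  (2,3): δ = 96.20°  ·
  (2,4): δ = 14.59°  ✓
  (3,4): δ = 69.20°  ·
antipodal pairs: 3

count = 3; pairs: (0,3), (1,3), (2,4)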